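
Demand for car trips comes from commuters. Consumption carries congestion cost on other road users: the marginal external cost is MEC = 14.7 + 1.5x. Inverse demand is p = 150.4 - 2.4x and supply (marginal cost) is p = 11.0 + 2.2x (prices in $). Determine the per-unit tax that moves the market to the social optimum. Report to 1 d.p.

Social marginal benefit = demand − MEC = 135.7 - 3.9x.
Set SMB = MC: 135.7 - 3.9x = 11.0 + 2.2x → x* = 20.4426.
The Pigouvian tax equals MEC at x*: 14.7 + 1.5×20.4426 = 45.3639.

tax = $45.4 per unit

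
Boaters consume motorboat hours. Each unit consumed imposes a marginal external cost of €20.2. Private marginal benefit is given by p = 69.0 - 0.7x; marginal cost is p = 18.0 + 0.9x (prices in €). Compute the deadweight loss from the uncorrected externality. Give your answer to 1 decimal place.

DWL = €127.5

Market equilibrium (private): 18.0 + 0.9x = 69.0 - 0.7x → x_m = 31.8750.
Social marginal benefit = demand − MEC = 48.8 - 0.7x.
Set SMB = MC: 48.8 - 0.7x = 18.0 + 0.9x → x* = 19.2500.
The loss is the area between SMB and MC from x* to x_m; with linear curves that's a triangle of height MEC(x_m).
DWL = ½ × 12.6250 × 20.2000 = 127.5125.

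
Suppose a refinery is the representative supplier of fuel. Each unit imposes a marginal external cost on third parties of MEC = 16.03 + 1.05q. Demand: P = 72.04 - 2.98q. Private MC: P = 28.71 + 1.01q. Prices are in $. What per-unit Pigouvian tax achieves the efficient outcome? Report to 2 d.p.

tax = $21.72 per unit

Social marginal cost = private MC + MEC = 44.74 + 2.06q.
Set SMC = demand: 44.74 + 2.06q = 72.04 - 2.98q → q* = 5.4167.
The Pigouvian tax equals MEC at q*: 16.03 + 1.05×5.4167 = 21.7175.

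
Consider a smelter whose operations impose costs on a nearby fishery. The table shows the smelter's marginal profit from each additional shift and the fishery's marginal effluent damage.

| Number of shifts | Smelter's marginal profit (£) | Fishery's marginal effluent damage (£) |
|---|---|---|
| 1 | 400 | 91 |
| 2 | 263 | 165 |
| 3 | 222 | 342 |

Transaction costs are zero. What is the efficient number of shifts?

Bargaining reaches the level where marginal profit last exceeds marginal effluent damage.
That holds through level 2 (263 ≥ 165) but not at 3 (222 < 342).

2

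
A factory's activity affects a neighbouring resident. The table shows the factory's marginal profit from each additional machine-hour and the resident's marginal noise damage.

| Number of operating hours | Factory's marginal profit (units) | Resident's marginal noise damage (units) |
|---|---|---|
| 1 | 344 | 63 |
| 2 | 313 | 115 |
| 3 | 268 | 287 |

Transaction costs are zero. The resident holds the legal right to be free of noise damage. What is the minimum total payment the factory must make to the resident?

Efficient level: marginal profit ≥ marginal noise damage through level 2, so k* = 2.
With the resident holding the right, the factory must at least compensate total damage at k*: 63 + 115 = 178.

178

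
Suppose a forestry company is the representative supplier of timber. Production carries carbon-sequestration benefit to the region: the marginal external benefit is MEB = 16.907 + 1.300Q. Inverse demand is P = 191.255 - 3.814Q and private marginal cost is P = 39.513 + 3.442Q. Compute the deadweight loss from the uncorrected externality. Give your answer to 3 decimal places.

DWL = 163.216

Market equilibrium (private): 39.513 + 3.442Q = 191.255 - 3.814Q → Q_m = 20.9126.
Social marginal cost = private MC − MEB = 22.606 + 2.142Q.
Set SMC = demand: 22.606 + 2.142Q = 191.255 - 3.814Q → Q* = 28.3158.
The welfare-loss triangle has base |Q_m − Q*| and height MEB(Q_m) (the vertical gap between SMC and demand is zero at Q* and MEB at Q_m).
DWL = ½ × 7.4032 × 44.0934 = 163.2161.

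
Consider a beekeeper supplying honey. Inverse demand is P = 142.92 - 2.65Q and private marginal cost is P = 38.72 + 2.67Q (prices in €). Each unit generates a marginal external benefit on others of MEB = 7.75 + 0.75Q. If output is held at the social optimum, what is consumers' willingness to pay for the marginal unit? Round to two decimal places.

Social marginal cost = private MC − MEB = 30.97 + 1.92Q.
Set SMC = demand: 30.97 + 1.92Q = 142.92 - 2.65Q → Q* = 24.4967.
Consumer price on the demand curve at Q*: 142.92 − 2.65×24.4967 = 78.0037.

P = €78.00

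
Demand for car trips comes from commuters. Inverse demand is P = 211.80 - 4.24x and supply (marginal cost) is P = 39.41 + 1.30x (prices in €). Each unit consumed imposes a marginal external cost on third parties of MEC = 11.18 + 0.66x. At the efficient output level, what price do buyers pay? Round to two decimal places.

Social marginal benefit = demand − MEC = 200.62 - 4.90x.
Set SMB = MC: 200.62 - 4.90x = 39.41 + 1.30x → x* = 26.0016.
Consumer price on the demand curve at x*: 211.80 − 4.24×26.0016 = 101.5532.

P = €101.55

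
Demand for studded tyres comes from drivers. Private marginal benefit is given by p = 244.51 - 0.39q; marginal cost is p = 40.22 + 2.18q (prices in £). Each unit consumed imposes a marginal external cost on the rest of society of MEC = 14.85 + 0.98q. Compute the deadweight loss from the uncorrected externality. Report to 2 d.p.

DWL = £1211.64

Market equilibrium (private): 40.22 + 2.18q = 244.51 - 0.39q → q_m = 79.4903.
Social marginal benefit = demand − MEC = 229.66 - 1.37q.
Set SMB = MC: 229.66 - 1.37q = 40.22 + 2.18q → q* = 53.3634.
The loss is the area between SMB and MC from q* to q_m; with linear curves that's a triangle of height MEC(q_m).
DWL = ½ × 26.1269 × 92.7505 = 1211.6415.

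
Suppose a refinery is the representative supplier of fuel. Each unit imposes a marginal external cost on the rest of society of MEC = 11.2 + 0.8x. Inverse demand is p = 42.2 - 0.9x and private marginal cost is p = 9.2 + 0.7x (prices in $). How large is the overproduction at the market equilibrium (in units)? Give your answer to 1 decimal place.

Market equilibrium (private): 9.2 + 0.7x = 42.2 - 0.9x → x_m = 20.6250.
Social marginal cost = private MC + MEC = 20.4 + 1.5x.
Set SMC = demand: 20.4 + 1.5x = 42.2 - 0.9x → x* = 9.0833.
Gap = |20.6250 − 9.0833| = 11.5417.

11.5 units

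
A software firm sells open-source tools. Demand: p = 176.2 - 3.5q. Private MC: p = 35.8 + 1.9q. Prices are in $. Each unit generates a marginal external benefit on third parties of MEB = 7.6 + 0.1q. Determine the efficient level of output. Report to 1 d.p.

q* = 27.9

Social marginal cost = private MC − MEB = 28.2 + 1.8q.
Set SMC = demand: 28.2 + 1.8q = 176.2 - 3.5q → q* = 27.9245.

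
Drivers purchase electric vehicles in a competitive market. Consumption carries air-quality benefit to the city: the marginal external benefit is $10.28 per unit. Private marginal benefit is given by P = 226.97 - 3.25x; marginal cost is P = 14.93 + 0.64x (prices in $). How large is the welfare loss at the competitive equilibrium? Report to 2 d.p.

DWL = $13.58

Market equilibrium (private): 14.93 + 0.64x = 226.97 - 3.25x → x_m = 54.5090.
Social marginal benefit = demand + MEB = 237.25 - 3.25x.
Set SMB = MC: 237.25 - 3.25x = 14.93 + 0.64x → x* = 57.1517.
The loss is the area between SMB and MC from x* to x_m; with linear curves that's a triangle of height MEB(x_m).
DWL = ½ × 2.6427 × 10.2800 = 13.5835.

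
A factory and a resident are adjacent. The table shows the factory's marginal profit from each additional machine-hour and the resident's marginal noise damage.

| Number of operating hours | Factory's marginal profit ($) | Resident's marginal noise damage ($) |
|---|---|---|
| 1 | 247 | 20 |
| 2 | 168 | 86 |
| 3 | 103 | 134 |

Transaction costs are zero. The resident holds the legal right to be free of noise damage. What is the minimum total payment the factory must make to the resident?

Efficient level: marginal profit ≥ marginal noise damage through level 2, so k* = 2.
With the resident holding the right, the factory must at least compensate total damage at k*: 20 + 86 = 106.

$106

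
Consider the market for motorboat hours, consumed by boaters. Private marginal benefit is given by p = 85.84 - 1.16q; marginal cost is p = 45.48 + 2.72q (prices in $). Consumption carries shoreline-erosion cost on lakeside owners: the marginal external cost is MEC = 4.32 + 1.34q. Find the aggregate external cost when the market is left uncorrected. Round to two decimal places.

$117.43

Market equilibrium (private): 45.48 + 2.72q = 85.84 - 1.16q → q_m = 10.4021.
Total external cost = ∫₀^{q_m} (4.32 + 1.34q) dq = 4.32×10.4021 + ½×1.34×10.4021² = 117.4335.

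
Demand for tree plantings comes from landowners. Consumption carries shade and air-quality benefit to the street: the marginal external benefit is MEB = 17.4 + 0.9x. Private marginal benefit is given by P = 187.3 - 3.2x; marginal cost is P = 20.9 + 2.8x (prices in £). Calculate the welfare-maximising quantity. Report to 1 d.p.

x* = 36.0

Social marginal benefit = demand + MEB = 204.7 - 2.3x.
Set SMB = MC: 204.7 - 2.3x = 20.9 + 2.8x → x* = 36.0392.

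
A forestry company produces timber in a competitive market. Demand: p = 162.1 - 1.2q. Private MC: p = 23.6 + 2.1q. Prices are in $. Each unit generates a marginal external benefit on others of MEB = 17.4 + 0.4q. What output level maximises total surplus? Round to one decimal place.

Social marginal cost = private MC − MEB = 6.2 + 1.7q.
Set SMC = demand: 6.2 + 1.7q = 162.1 - 1.2q → q* = 53.7586.

q* = 53.8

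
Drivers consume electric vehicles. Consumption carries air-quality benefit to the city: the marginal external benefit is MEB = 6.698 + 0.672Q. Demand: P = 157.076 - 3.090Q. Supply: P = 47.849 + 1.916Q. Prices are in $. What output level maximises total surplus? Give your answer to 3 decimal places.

Social marginal benefit = demand + MEB = 163.774 - 2.418Q.
Set SMB = MC: 163.774 - 2.418Q = 47.849 + 1.916Q → Q* = 26.7478.

Q* = 26.748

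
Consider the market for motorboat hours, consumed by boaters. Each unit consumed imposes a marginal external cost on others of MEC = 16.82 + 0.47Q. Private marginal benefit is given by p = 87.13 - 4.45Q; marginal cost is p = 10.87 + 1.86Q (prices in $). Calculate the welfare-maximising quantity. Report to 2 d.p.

Q* = 8.77

Social marginal benefit = demand − MEC = 70.31 - 4.92Q.
Set SMB = MC: 70.31 - 4.92Q = 10.87 + 1.86Q → Q* = 8.7670.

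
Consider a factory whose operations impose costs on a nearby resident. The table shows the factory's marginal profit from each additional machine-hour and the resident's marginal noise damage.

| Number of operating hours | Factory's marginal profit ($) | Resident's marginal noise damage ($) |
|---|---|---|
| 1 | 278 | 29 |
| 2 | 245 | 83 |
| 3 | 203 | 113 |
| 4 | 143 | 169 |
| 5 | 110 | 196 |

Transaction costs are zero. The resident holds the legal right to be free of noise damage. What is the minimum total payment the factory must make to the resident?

$225

Efficient level: marginal profit ≥ marginal noise damage through level 3, so k* = 3.
With the resident holding the right, the factory must at least compensate total damage at k*: 29 + 83 + 113 = 225.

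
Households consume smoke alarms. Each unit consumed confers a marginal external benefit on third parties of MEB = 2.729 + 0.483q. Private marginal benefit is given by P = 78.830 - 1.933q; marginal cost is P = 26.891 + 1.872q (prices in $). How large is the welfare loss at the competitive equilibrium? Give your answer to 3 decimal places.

Market equilibrium (private): 26.891 + 1.872q = 78.830 - 1.933q → q_m = 13.6502.
Social marginal benefit = demand + MEB = 81.559 - 1.450q.
Set SMB = MC: 81.559 - 1.450q = 26.891 + 1.872q → q* = 16.4564.
The welfare-loss triangle has base |q_m − q*| and height MEB(q_m) (the vertical gap between SMB and MC is zero at q* and MEB at q_m).
DWL = ½ × 2.8062 × 9.3220 = 13.0797.

DWL = $13.080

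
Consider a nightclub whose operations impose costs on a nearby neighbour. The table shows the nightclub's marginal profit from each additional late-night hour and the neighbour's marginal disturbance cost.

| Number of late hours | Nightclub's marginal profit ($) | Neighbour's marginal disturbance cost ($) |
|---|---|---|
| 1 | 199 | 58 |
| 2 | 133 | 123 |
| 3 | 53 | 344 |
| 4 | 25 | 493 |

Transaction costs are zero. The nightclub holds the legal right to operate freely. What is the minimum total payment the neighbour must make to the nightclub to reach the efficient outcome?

$78

Left alone the nightclub would choose level 4 (marginal profit stays positive).
Efficient level: k* = 2 (marginal profit ≥ marginal disturbance cost through 2).
The neighbour must at least cover the nightclub's forgone profit from cutting 4→2: 53 + 25 = 78.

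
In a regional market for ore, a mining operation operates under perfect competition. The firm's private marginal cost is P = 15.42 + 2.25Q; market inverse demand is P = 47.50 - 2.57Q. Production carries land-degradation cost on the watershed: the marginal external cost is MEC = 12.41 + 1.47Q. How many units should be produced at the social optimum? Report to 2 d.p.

Social marginal cost = private MC + MEC = 27.83 + 3.72Q.
Set SMC = demand: 27.83 + 3.72Q = 47.50 - 2.57Q → Q* = 3.1272.

Q* = 3.13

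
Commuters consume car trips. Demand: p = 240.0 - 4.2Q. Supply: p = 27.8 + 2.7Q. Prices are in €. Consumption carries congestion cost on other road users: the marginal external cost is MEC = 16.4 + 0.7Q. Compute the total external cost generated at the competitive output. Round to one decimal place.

€835.4

Market equilibrium (private): 27.8 + 2.7Q = 240.0 - 4.2Q → Q_m = 30.7536.
Total external cost = ∫₀^{Q_m} (16.4 + 0.7Q) dQ = 16.4×30.7536 + ½×0.7×30.7536² = 835.3834.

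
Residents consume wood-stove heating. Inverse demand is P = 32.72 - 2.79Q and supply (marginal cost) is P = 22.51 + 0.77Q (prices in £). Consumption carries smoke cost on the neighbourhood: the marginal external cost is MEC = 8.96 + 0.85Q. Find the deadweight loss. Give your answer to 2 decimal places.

Market equilibrium (private): 22.51 + 0.77Q = 32.72 - 2.79Q → Q_m = 2.8680.
Social marginal benefit = demand − MEC = 23.76 - 3.64Q.
Set SMB = MC: 23.76 - 3.64Q = 22.51 + 0.77Q → Q* = 0.2834.
The welfare-loss triangle has base |Q_m − Q*| and height MEC(Q_m) (the vertical gap between SMB and MC is zero at Q* and MEC at Q_m).
DWL = ½ × 2.5846 × 11.3978 = 14.7294.

DWL = £14.73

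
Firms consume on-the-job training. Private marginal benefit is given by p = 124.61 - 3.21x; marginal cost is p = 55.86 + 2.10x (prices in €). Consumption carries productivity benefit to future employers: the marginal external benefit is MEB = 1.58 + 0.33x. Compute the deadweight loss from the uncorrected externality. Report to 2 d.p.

Market equilibrium (private): 55.86 + 2.10x = 124.61 - 3.21x → x_m = 12.9473.
Social marginal benefit = demand + MEB = 126.19 - 2.88x.
Set SMB = MC: 126.19 - 2.88x = 55.86 + 2.10x → x* = 14.1225.
The welfare-loss triangle has base |x_m − x*| and height MEB(x_m) (the vertical gap between SMB and MC is zero at x* and MEB at x_m).
DWL = ½ × 1.1752 × 5.8526 = 3.4390.

DWL = €3.44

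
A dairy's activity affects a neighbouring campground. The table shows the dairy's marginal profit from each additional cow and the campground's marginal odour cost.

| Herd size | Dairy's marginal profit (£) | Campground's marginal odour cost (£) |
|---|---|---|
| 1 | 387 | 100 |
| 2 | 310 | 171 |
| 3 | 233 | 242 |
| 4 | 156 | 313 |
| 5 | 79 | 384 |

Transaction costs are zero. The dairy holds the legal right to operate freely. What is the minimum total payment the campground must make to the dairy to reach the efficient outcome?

Left alone the dairy would choose level 5 (marginal profit stays positive).
Efficient level: k* = 2 (marginal profit ≥ marginal odour cost through 2).
The campground must at least cover the dairy's forgone profit from cutting 5→2: 233 + 156 + 79 = 468.

£468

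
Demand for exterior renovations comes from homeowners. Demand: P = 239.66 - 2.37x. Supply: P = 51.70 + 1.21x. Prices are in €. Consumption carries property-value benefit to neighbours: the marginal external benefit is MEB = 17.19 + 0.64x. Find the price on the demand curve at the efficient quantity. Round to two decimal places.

P = €74.28

Social marginal benefit = demand + MEB = 256.85 - 1.73x.
Set SMB = MC: 256.85 - 1.73x = 51.70 + 1.21x → x* = 69.7789.
Consumer price on the demand curve at x*: 239.66 − 2.37×69.7789 = 74.2840.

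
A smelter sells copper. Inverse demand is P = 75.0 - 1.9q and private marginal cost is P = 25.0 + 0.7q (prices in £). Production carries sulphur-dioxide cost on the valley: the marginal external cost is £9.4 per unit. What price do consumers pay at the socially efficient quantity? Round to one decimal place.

P = £45.3

Social marginal cost = private MC + MEC = 34.4 + 0.7q.
Set SMC = demand: 34.4 + 0.7q = 75.0 - 1.9q → q* = 15.6154.
Consumer price on the demand curve at q*: 75.0 − 1.9×15.6154 = 45.3307.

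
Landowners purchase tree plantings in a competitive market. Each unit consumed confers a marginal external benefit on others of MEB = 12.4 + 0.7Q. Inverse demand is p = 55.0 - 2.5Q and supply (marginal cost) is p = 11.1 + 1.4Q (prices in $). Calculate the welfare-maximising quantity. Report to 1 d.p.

Q* = 17.6

Social marginal benefit = demand + MEB = 67.4 - 1.8Q.
Set SMB = MC: 67.4 - 1.8Q = 11.1 + 1.4Q → Q* = 17.5938.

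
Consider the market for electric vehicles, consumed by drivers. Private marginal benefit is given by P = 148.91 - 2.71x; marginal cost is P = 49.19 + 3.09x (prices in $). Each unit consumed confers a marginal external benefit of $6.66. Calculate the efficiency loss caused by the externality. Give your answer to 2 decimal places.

DWL = $3.82

Market equilibrium (private): 49.19 + 3.09x = 148.91 - 2.71x → x_m = 17.1931.
Social marginal benefit = demand + MEB = 155.57 - 2.71x.
Set SMB = MC: 155.57 - 2.71x = 49.19 + 3.09x → x* = 18.3414.
Between x* and x_m the wedge SMB − MC runs linearly from 0 to MEB(x_m), so the loss is a triangle.
DWL = ½ × 1.1483 × 6.6600 = 3.8238.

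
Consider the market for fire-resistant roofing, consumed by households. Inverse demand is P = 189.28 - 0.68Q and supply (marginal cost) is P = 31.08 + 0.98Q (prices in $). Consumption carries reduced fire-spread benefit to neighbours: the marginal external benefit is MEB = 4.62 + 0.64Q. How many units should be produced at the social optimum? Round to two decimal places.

Q* = 159.63

Social marginal benefit = demand + MEB = 193.90 - 0.04Q.
Set SMB = MC: 193.90 - 0.04Q = 31.08 + 0.98Q → Q* = 159.6275.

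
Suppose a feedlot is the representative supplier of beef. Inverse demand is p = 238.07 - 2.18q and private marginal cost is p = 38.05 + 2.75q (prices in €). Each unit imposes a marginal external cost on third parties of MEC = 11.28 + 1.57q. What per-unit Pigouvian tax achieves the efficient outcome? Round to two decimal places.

Social marginal cost = private MC + MEC = 49.33 + 4.32q.
Set SMC = demand: 49.33 + 4.32q = 238.07 - 2.18q → q* = 29.0369.
The Pigouvian tax equals MEC at q*: 11.28 + 1.57×29.0369 = 56.8679.

tax = €56.87 per unit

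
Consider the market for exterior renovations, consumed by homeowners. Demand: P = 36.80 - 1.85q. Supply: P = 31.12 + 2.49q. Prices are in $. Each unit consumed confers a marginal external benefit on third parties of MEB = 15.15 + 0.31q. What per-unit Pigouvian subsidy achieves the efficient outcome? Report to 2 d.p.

subsidy = $16.75 per unit

Social marginal benefit = demand + MEB = 51.95 - 1.54q.
Set SMB = MC: 51.95 - 1.54q = 31.12 + 2.49q → q* = 5.1687.
The Pigouvian subsidy equals MEB at q*: 15.15 + 0.31×5.1687 = 16.7523.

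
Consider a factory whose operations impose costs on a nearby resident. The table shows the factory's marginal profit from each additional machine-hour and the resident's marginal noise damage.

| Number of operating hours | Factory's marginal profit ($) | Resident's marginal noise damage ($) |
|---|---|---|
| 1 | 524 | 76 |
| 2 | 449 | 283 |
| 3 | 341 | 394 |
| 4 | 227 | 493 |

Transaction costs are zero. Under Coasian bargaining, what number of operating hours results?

Bargaining reaches the level where marginal profit last exceeds marginal noise damage.
That holds through level 2 (449 ≥ 283) but not at 3 (341 < 394).

2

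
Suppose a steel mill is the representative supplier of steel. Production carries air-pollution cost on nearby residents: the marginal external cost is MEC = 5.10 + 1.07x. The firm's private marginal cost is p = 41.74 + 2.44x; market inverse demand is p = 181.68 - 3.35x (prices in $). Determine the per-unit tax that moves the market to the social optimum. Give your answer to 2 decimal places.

Social marginal cost = private MC + MEC = 46.84 + 3.51x.
Set SMC = demand: 46.84 + 3.51x = 181.68 - 3.35x → x* = 19.6560.
The Pigouvian tax equals MEC at x*: 5.10 + 1.07×19.6560 = 26.1319.

tax = $26.13 per unit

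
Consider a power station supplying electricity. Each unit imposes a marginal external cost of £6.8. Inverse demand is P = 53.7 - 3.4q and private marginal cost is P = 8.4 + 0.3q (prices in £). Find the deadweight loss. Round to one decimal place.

Market equilibrium (private): 8.4 + 0.3q = 53.7 - 3.4q → q_m = 12.2432.
Social marginal cost = private MC + MEC = 15.2 + 0.3q.
Set SMC = demand: 15.2 + 0.3q = 53.7 - 3.4q → q* = 10.4054.
The welfare-loss triangle has base |q_m − q*| and height MEC(q_m) (the vertical gap between SMC and demand is zero at q* and MEC at q_m).
DWL = ½ × 1.8378 × 6.8000 = 6.2485.

DWL = £6.2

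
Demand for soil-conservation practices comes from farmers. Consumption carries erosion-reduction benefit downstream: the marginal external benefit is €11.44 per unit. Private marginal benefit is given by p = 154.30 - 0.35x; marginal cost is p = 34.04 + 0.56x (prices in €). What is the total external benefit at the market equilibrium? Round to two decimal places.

Market equilibrium (private): 34.04 + 0.56x = 154.30 - 0.35x → x_m = 132.1538.
Total external benefit = MEB × x_m = 11.44 × 132.1538 = 1511.8395.

€1511.84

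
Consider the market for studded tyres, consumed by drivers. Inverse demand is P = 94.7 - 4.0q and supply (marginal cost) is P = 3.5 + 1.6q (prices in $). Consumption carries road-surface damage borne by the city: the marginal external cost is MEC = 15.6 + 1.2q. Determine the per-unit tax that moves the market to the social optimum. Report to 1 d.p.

tax = $28.9 per unit

Social marginal benefit = demand − MEC = 79.1 - 5.2q.
Set SMB = MC: 79.1 - 5.2q = 3.5 + 1.6q → q* = 11.1176.
The Pigouvian tax equals MEC at q*: 15.6 + 1.2×11.1176 = 28.9411.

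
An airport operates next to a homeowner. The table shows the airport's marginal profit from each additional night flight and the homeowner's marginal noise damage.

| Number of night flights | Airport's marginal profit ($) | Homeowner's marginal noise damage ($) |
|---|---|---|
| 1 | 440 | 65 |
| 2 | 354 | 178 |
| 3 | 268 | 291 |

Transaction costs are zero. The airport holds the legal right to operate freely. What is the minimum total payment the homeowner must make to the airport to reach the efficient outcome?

$268

Left alone the airport would choose level 3 (marginal profit stays positive).
Efficient level: k* = 2 (marginal profit ≥ marginal noise damage through 2).
The homeowner must at least cover the airport's forgone profit from cutting 3→2: 268 = 268.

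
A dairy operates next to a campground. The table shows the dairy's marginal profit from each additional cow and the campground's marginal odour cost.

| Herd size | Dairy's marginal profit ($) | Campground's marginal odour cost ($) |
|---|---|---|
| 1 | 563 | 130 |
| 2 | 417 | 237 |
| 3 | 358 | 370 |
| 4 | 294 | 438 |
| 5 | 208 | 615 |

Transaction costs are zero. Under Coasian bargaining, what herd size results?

Bargaining reaches the level where marginal profit last exceeds marginal odour cost.
That holds through level 2 (417 ≥ 237) but not at 3 (358 < 370).

2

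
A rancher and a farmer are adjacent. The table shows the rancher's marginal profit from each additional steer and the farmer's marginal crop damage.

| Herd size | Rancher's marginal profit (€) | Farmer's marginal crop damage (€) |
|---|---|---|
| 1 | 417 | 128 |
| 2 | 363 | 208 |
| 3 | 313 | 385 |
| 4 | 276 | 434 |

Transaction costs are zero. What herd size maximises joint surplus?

Bargaining reaches the level where marginal profit last exceeds marginal crop damage.
That holds through level 2 (363 ≥ 208) but not at 3 (313 < 385).

2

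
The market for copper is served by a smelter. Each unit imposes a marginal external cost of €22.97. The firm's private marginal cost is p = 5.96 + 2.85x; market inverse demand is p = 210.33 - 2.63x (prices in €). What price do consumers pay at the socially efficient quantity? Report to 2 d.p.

Social marginal cost = private MC + MEC = 28.93 + 2.85x.
Set SMC = demand: 28.93 + 2.85x = 210.33 - 2.63x → x* = 33.1022.
Consumer price on the demand curve at x*: 210.33 − 2.63×33.1022 = 123.2712.

P = €123.27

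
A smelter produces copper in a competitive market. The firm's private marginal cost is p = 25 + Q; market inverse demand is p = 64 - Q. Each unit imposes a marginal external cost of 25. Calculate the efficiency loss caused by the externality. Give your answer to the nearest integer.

Market equilibrium (private): 25 + Q = 64 - Q → Q_m = 19.5000.
Social marginal cost = private MC + MEC = 50 + Q.
Set SMC = demand: 50 + Q = 64 - Q → Q* = 7.0000.
The welfare-loss triangle has base |Q_m − Q*| and height MEC(Q_m) (the vertical gap between SMC and demand is zero at Q* and MEC at Q_m).
DWL = ½ × 12.5000 × 25.0000 = 156.2500.

DWL = 156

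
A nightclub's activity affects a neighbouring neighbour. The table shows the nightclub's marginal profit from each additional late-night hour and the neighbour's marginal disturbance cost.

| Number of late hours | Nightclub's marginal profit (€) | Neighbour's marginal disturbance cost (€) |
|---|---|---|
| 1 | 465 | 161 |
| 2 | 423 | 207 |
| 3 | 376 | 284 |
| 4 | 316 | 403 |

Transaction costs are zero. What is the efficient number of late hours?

Bargaining reaches the level where marginal profit last exceeds marginal disturbance cost.
That holds through level 3 (376 ≥ 284) but not at 4 (316 < 403).

3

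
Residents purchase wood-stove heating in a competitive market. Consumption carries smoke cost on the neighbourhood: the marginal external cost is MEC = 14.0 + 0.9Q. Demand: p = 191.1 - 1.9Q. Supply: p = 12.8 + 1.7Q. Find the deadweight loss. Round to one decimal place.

DWL = 381.2

Market equilibrium (private): 12.8 + 1.7Q = 191.1 - 1.9Q → Q_m = 49.5278.
Social marginal benefit = demand − MEC = 177.1 - 2.8Q.
Set SMB = MC: 177.1 - 2.8Q = 12.8 + 1.7Q → Q* = 36.5111.
Height of the DWL triangle at Q_m is MC(Q_m) − SMB(Q_m) = MEC(Q_m) = 58.5750.
DWL = ½ × 13.0167 × 58.5750 = 381.2266.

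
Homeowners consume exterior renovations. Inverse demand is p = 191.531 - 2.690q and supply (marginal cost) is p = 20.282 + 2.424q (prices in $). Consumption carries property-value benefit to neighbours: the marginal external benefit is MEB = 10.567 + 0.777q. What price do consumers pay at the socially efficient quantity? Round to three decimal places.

Social marginal benefit = demand + MEB = 202.098 - 1.913q.
Set SMB = MC: 202.098 - 1.913q = 20.282 + 2.424q → q* = 41.9221.
Consumer price on the demand curve at q*: 191.531 − 2.690×41.9221 = 78.7606.

P = $78.761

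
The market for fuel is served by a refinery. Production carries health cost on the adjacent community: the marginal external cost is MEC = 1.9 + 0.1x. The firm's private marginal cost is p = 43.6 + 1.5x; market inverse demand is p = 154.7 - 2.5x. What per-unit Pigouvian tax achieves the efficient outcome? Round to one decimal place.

Social marginal cost = private MC + MEC = 45.5 + 1.6x.
Set SMC = demand: 45.5 + 1.6x = 154.7 - 2.5x → x* = 26.6341.
The Pigouvian tax equals MEC at x*: 1.9 + 0.1×26.6341 = 4.5634.

tax = 4.6 per unit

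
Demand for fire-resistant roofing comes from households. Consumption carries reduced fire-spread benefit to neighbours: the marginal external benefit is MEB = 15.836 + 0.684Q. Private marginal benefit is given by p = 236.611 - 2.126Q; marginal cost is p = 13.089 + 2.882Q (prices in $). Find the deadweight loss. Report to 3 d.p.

Market equilibrium (private): 13.089 + 2.882Q = 236.611 - 2.126Q → Q_m = 44.6330.
Social marginal benefit = demand + MEB = 252.447 - 1.442Q.
Set SMB = MC: 252.447 - 1.442Q = 13.089 + 2.882Q → Q* = 55.3557.
The welfare-loss triangle has base |Q_m − Q*| and height MEB(Q_m) (the vertical gap between SMB and MC is zero at Q* and MEB at Q_m).
DWL = ½ × 10.7227 × 46.3650 = 248.5790.

DWL = $248.579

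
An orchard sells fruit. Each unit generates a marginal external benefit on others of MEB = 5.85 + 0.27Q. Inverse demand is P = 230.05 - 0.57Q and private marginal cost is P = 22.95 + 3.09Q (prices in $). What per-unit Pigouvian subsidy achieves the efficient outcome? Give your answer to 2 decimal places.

subsidy = $22.81 per unit

Social marginal cost = private MC − MEB = 17.10 + 2.82Q.
Set SMC = demand: 17.10 + 2.82Q = 230.05 - 0.57Q → Q* = 62.8171.
The Pigouvian subsidy equals MEB at Q*: 5.85 + 0.27×62.8171 = 22.8106.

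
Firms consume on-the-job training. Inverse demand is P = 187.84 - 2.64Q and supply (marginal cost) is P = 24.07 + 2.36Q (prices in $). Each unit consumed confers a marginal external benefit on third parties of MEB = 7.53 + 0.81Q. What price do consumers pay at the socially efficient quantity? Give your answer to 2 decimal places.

Social marginal benefit = demand + MEB = 195.37 - 1.83Q.
Set SMB = MC: 195.37 - 1.83Q = 24.07 + 2.36Q → Q* = 40.8831.
Consumer price on the demand curve at Q*: 187.84 − 2.64×40.8831 = 79.9086.

P = $79.91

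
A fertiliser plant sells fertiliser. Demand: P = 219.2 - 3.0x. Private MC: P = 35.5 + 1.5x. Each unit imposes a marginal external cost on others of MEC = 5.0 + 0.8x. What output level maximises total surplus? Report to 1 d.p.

Social marginal cost = private MC + MEC = 40.5 + 2.3x.
Set SMC = demand: 40.5 + 2.3x = 219.2 - 3.0x → x* = 33.7170.

x* = 33.7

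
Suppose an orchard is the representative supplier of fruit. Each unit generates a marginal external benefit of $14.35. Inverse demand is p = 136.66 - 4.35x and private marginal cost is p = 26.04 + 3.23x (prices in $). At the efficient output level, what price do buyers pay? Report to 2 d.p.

P = $64.94

Social marginal cost = private MC − MEB = 11.69 + 3.23x.
Set SMC = demand: 11.69 + 3.23x = 136.66 - 4.35x → x* = 16.4868.
Consumer price on the demand curve at x*: 136.66 − 4.35×16.4868 = 64.9424.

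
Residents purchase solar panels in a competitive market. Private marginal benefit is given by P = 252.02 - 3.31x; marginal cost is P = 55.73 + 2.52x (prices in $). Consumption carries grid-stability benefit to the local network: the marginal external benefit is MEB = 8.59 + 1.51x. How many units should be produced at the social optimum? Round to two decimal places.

x* = 47.43

Social marginal benefit = demand + MEB = 260.61 - 1.80x.
Set SMB = MC: 260.61 - 1.80x = 55.73 + 2.52x → x* = 47.4259.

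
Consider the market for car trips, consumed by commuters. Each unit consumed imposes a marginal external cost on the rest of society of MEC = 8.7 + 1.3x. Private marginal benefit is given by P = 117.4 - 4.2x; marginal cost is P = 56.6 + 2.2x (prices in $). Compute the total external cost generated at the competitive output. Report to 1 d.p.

Market equilibrium (private): 56.6 + 2.2x = 117.4 - 4.2x → x_m = 9.5000.
Total external cost = ∫₀^{x_m} (8.7 + 1.3x) dx = 8.7×9.5000 + ½×1.3×9.5000² = 141.3125.

$141.3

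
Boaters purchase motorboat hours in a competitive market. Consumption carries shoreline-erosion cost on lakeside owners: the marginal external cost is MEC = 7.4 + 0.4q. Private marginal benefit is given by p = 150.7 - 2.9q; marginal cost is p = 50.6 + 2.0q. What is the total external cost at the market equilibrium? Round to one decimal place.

234.6

Market equilibrium (private): 50.6 + 2.0q = 150.7 - 2.9q → q_m = 20.4286.
Total external cost = ∫₀^{q_m} (7.4 + 0.4q) dq = 7.4×20.4286 + ½×0.4×20.4286² = 234.6372.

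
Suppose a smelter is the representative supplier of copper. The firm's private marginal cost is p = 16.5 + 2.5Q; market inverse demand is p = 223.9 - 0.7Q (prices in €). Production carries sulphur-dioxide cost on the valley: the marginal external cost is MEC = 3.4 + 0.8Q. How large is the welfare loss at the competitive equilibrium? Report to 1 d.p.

DWL = €381.6

Market equilibrium (private): 16.5 + 2.5Q = 223.9 - 0.7Q → Q_m = 64.8125.
Social marginal cost = private MC + MEC = 19.9 + 3.3Q.
Set SMC = demand: 19.9 + 3.3Q = 223.9 - 0.7Q → Q* = 51.0000.
Between Q* and Q_m the wedge SMC − demand runs linearly from 0 to MEC(Q_m), so the loss is a triangle.
DWL = ½ × 13.8125 × 55.2500 = 381.5703.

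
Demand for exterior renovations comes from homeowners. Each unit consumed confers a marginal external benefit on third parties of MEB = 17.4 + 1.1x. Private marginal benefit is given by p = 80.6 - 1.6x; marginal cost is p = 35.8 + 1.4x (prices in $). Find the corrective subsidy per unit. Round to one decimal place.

Social marginal benefit = demand + MEB = 98.0 - 0.5x.
Set SMB = MC: 98.0 - 0.5x = 35.8 + 1.4x → x* = 32.7368.
The Pigouvian subsidy equals MEB at x*: 17.4 + 1.1×32.7368 = 53.4105.

subsidy = $53.4 per unit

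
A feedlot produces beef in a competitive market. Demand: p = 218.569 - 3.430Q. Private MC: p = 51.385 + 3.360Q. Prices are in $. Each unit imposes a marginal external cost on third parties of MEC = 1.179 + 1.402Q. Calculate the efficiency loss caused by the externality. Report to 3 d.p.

DWL = $77.785

Market equilibrium (private): 51.385 + 3.360Q = 218.569 - 3.430Q → Q_m = 24.6221.
Social marginal cost = private MC + MEC = 52.564 + 4.762Q.
Set SMC = demand: 52.564 + 4.762Q = 218.569 - 3.430Q → Q* = 20.2643.
The loss is the area between SMC and demand from Q* to Q_m; with linear curves that's a triangle of height MEC(Q_m).
DWL = ½ × 4.3578 × 35.6992 = 77.7850.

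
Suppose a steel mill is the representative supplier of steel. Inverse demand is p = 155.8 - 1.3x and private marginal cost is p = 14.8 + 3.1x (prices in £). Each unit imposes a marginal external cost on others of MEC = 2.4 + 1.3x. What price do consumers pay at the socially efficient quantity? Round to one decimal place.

P = £124.2

Social marginal cost = private MC + MEC = 17.2 + 4.4x.
Set SMC = demand: 17.2 + 4.4x = 155.8 - 1.3x → x* = 24.3158.
Consumer price on the demand curve at x*: 155.8 − 1.3×24.3158 = 124.1895.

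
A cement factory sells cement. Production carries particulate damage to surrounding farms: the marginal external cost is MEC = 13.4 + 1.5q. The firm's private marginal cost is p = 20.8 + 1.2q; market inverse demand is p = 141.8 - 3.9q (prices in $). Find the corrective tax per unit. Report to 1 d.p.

tax = $37.9 per unit

Social marginal cost = private MC + MEC = 34.2 + 2.7q.
Set SMC = demand: 34.2 + 2.7q = 141.8 - 3.9q → q* = 16.3030.
The Pigouvian tax equals MEC at q*: 13.4 + 1.5×16.3030 = 37.8545.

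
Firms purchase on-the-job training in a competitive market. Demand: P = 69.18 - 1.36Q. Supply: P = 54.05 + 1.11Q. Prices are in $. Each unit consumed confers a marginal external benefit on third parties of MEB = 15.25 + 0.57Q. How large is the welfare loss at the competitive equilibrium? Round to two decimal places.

Market equilibrium (private): 54.05 + 1.11Q = 69.18 - 1.36Q → Q_m = 6.1255.
Social marginal benefit = demand + MEB = 84.43 - 0.79Q.
Set SMB = MC: 84.43 - 0.79Q = 54.05 + 1.11Q → Q* = 15.9895.
Height of the DWL triangle at Q_m is SMB(Q_m) − MC(Q_m) = MEB(Q_m) = 18.7415.
DWL = ½ × 9.8640 × 18.7415 = 92.4331.

DWL = $92.43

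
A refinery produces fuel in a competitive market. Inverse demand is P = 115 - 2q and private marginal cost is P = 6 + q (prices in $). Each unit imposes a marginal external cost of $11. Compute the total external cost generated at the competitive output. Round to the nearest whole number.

Market equilibrium (private): 6 + q = 115 - 2q → q_m = 36.3333.
Total external cost = MEC × q_m = 11 × 36.3333 = 399.6663.

$400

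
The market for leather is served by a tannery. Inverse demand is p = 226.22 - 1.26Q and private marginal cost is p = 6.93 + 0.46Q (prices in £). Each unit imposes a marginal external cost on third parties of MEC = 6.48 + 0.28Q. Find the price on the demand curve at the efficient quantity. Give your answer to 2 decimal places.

Social marginal cost = private MC + MEC = 13.41 + 0.74Q.
Set SMC = demand: 13.41 + 0.74Q = 226.22 - 1.26Q → Q* = 106.4050.
Consumer price on the demand curve at Q*: 226.22 − 1.26×106.4050 = 92.1497.

P = £92.15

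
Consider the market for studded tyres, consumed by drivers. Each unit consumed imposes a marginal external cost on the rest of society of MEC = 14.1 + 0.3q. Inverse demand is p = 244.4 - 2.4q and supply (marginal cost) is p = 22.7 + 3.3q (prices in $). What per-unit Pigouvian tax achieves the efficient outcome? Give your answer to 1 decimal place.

tax = $24.5 per unit

Social marginal benefit = demand − MEC = 230.3 - 2.7q.
Set SMB = MC: 230.3 - 2.7q = 22.7 + 3.3q → q* = 34.6000.
The Pigouvian tax equals MEC at q*: 14.1 + 0.3×34.6000 = 24.4800.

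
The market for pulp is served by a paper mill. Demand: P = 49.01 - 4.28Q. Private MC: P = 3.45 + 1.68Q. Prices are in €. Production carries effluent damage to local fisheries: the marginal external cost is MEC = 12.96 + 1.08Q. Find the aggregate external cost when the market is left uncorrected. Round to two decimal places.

Market equilibrium (private): 3.45 + 1.68Q = 49.01 - 4.28Q → Q_m = 7.6443.
Total external cost = ∫₀^{Q_m} (12.96 + 1.08Q) dQ = 12.96×7.6443 + ½×1.08×7.6443² = 130.6252.

€130.63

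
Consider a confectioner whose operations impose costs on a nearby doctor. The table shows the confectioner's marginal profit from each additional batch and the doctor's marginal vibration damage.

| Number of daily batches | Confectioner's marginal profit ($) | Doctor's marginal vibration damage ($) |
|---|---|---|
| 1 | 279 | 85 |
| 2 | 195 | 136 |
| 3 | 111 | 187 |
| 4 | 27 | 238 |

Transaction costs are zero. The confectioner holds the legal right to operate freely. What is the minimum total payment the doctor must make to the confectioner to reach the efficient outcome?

Left alone the confectioner would choose level 4 (marginal profit stays positive).
Efficient level: k* = 2 (marginal profit ≥ marginal vibration damage through 2).
The doctor must at least cover the confectioner's forgone profit from cutting 4→2: 111 + 27 = 138.

$138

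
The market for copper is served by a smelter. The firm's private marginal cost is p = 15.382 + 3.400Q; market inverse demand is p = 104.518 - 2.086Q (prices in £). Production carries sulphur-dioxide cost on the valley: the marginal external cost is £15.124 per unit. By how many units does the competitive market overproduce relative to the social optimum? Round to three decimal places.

Market equilibrium (private): 15.382 + 3.400Q = 104.518 - 2.086Q → Q_m = 16.2479.
Social marginal cost = private MC + MEC = 30.506 + 3.400Q.
Set SMC = demand: 30.506 + 3.400Q = 104.518 - 2.086Q → Q* = 13.4911.
Gap = |16.2479 − 13.4911| = 2.7568.

2.757 units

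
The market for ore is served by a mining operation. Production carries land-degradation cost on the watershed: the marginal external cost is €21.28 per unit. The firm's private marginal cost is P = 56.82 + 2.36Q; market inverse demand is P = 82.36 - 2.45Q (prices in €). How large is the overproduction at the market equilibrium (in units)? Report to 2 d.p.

Market equilibrium (private): 56.82 + 2.36Q = 82.36 - 2.45Q → Q_m = 5.3098.
Social marginal cost = private MC + MEC = 78.10 + 2.36Q.
Set SMC = demand: 78.10 + 2.36Q = 82.36 - 2.45Q → Q* = 0.8857.
Gap = |5.3098 − 0.8857| = 4.4241.

4.42 units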